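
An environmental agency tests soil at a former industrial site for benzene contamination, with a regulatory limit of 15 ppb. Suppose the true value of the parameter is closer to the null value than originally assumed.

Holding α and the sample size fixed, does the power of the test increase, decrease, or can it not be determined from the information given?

It decreases.

When the true parameter is near the null value, the test has a harder time distinguishing Ha from H₀.
Since power = 1 − β and β increases, power decreases.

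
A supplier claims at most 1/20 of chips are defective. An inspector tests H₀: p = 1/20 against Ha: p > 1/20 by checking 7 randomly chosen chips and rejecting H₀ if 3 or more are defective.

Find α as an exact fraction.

α = P(reject H₀ | H₀ true) = P(K ≥ 3 | p = 1/20), K ~ Binomial(7, 1/20).
Via the complement, α = 1 − Σ_{j=0}^{2} C(7,j)(1/20)^j(19/20)^{7-j} = 961803/256000000.

961803/256000000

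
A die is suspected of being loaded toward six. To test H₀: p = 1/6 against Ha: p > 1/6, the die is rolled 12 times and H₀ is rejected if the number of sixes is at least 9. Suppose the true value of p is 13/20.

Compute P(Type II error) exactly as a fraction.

535222111290433/819200000000000

β = P(fail to reject H₀ | Ha true) = P(Y ≤ 8 | p = 13/20), Y ~ Binomial(12, 13/20).
Summing C(12,j)·(13/20)^j·(7/20)^{12-j} for j = 0..8 gives 535222111290433/819200000000000.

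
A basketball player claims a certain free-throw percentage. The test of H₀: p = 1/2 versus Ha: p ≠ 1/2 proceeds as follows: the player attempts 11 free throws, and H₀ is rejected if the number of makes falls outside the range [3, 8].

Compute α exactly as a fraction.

67/1024

α = P(X ≤ 2 or X ≥ 9 | p = 1/2), X ~ Binomial(11, 1/2).
The two tails are symmetric, so α = 2·(1 + 11 + 55)/2^11 = 134/2048 = 67/1024.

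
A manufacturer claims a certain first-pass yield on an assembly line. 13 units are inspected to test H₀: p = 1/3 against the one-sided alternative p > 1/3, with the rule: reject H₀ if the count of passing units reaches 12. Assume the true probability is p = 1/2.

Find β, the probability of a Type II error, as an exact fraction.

β = P(fail to reject H₀ | Ha true) = P(S ≤ 11 | p = 1/2), S ~ Binomial(13, 1/2).
Equivalently, β = 1 − P(S ≥ 12) = 4089/4096.

4089/4096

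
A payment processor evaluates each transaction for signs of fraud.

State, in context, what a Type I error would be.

A Type I error would mean concluding that the transaction is fraudulent when in fact the transaction is legitimate.

With the conventional null hypothesis that the transaction is legitimate:
A Type I error is rejecting H₀ when H₀ is true.
Here that means blocking the transaction and freezing the card when actually the transaction is legitimate.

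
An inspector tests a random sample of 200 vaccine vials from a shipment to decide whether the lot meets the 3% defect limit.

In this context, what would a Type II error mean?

With the conventional null hypothesis that the lot's defect rate is 3% (within specification):
A Type II error is failing to reject H₀ when H₀ is false.
Here that means accepting the lot and shipping it when actually the lot's defect rate exceeds 3%.

A Type II error would mean concluding that the lot's defect rate is 3% (within specification) (or at least failing to establish that the lot's defect rate exceeds 3%) when in fact the lot's defect rate exceeds 3%.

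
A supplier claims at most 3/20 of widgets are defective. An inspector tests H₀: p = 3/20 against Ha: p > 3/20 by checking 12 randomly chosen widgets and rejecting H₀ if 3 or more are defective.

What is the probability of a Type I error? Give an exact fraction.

α = P(reject H₀ | H₀ true) = P(S ≥ 3 | p = 3/20), S ~ Binomial(12, 3/20).
Via the complement, α = 1 − Σ_{j=0}^{2} C(12,j)(3/20)^j(17/20)^{12-j} = 216417823765749/819200000000000.

216417823765749/819200000000000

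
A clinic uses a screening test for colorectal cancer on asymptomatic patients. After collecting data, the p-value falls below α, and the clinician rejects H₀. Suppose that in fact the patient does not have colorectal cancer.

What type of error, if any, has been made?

Type I error

The conventional null hypothesis here is that the patient does not have colorectal cancer.
H₀ was rejected, but H₀ is actually true.
Rejecting a true null hypothesis is a Type I error (false positive).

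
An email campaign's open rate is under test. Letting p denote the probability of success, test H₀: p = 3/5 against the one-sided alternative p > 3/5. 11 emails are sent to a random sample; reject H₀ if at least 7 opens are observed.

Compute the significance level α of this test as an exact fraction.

5202873/9765625

The Type I error probability is α = P(X ≥ 7) computed under H₀, where X ~ Binomial(11, 3/5).
Summing C(11,j)(3/5)^j(2/5)^{11−j} for j = 7,…,11 gives 5202873/9765625.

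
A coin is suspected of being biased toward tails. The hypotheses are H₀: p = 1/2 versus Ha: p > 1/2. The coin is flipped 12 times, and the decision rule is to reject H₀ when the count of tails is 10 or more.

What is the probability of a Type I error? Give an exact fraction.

α = P(reject H₀ | H₀ true) = P(S ≥ 10 | p = 1/2), with S ~ Binomial(12, 1/2).
That's C(12,10) + C(12,11) + C(12,12) over 2^12, i.e. (66 + 12 + 1)/4096 = 79/4096.

79/4096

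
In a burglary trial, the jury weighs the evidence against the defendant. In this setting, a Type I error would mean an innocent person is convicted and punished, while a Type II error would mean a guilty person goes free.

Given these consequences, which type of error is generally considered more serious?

Type I error

The Type I consequence (an innocent person is convicted and punished) is more severe than the Type II consequence (a guilty person goes free).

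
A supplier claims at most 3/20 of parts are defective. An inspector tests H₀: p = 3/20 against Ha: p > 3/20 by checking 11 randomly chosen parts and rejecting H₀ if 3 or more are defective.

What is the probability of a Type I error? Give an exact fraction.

The significance level is the probability, assuming p = 3/20, of seeing 3 or more defectives in 11 draws.
Computing the lower-tail complement: 1 − 31900138777693/40960000000000 = 9059861222307/40960000000000.

9059861222307/40960000000000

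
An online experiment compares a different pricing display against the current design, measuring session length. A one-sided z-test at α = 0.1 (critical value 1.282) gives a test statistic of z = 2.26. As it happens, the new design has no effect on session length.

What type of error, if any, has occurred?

Type I error

The conventional null hypothesis is that the new design has no effect on session length.
Since z = 2.26 > z* = 1.282, H₀ is rejected.
H₀ is true (actually the new design has no effect on session length).
Rejecting a true H₀ is a Type I error.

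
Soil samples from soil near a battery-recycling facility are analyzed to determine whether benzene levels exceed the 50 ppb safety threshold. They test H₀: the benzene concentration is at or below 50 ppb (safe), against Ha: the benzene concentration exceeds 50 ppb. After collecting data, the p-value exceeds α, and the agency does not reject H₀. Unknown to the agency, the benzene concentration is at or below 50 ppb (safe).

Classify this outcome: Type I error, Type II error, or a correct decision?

No error (correct decision).

The test retained a true H₀ — the decision matches the true state.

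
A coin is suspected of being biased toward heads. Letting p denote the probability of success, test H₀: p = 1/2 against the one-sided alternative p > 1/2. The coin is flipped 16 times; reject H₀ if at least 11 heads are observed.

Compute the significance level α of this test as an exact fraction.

6885/65536

Under H₀, K ~ Binomial(16, 1/2), and α = P(K ≥ 11).
That's C(16,11) + C(16,12) + C(16,13) + C(16,14) + C(16,15) + C(16,16) over 2^16, i.e. (4368 + 1820 + 560 + 120 + 16 + 1)/65536 = 6885/65536.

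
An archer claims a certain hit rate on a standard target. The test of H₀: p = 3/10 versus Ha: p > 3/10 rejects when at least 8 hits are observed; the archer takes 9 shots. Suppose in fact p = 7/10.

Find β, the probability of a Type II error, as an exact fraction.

Under the alternative p = 7/10, X ~ Binomial(9, 7/10); β is the probability the test does not reject, P(X < 8).
Summing C(9,j)·(7/10)^j·(3/10)^{9-j} for j = 0..7 gives 401998383/500000000.

401998383/500000000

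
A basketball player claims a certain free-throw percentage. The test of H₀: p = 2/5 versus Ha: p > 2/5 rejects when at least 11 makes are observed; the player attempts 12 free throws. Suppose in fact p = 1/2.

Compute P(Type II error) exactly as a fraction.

4083/4096

β = P(fail to reject H₀ | Ha true) = P(X ≤ 10 | p = 1/2), X ~ Binomial(12, 1/2).
Equivalently, β = 1 − P(X ≥ 11) = 4083/4096.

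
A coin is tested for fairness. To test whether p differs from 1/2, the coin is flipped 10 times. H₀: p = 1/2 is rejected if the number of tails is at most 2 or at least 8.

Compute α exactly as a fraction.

The significance level is the null-hypothesis probability of the rejection region {≤2} ∪ {≥8}.
The two tails are symmetric, so α = 2·(1 + 10 + 45)/2^10 = 112/1024 = 7/64.

7/64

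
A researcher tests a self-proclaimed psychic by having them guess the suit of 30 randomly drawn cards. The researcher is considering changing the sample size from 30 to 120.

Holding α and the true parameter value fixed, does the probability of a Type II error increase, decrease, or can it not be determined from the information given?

More data shrinks sampling variability; the test statistic under Ha concentrates further from the null value, making rejection more likely.

It decreases.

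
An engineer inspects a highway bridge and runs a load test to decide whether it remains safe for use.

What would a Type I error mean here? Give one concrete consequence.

With the conventional null hypothesis that the structure meets the required load capacity (safe):
A Type I error is rejecting H₀ when H₀ is true.
Here that means closing the structure for repairs when actually the structure meets the required load capacity (safe).

A Type I error would mean concluding that the structure is structurally deficient when in fact the structure meets the required load capacity (safe). Consequence: a sound structure is closed unnecessarily, at significant cost and disruption.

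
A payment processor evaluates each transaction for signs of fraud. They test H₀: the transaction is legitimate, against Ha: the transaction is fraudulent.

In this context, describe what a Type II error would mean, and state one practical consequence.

A Type II error is failing to reject H₀ when H₀ is false.
Here that means approving the transaction when actually the transaction is fraudulent.

A Type II error would mean concluding that the transaction is legitimate (or at least failing to establish that the transaction is fraudulent) when in fact the transaction is fraudulent. Consequence: a fraudulent charge goes through and the bank absorbs the loss.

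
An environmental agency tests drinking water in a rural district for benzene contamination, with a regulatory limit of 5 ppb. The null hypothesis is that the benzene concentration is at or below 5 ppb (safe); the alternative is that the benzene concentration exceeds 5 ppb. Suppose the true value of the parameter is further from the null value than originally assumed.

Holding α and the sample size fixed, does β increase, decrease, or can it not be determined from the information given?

A larger true effect moves the Ha sampling distribution further from the H₀ critical value, making rejection more likely when Ha is true.

It decreases.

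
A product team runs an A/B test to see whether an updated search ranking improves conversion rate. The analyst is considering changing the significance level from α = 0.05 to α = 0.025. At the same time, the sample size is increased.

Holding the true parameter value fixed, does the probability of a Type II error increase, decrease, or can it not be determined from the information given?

The first change alone would make β increase; the second alone would make β decrease. Which effect dominates depends on the magnitudes, which are not given.

Cannot be determined from the information given.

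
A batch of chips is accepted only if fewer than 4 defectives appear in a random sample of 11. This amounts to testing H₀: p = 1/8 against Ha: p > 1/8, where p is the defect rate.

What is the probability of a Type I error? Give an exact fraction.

41842445/1073741824

Under H₀, S ~ Binomial(11, 1/8); the Type I error rate is P(S ≥ 4).
Computing the lower-tail complement: 1 − 1031899379/1073741824 = 41842445/1073741824.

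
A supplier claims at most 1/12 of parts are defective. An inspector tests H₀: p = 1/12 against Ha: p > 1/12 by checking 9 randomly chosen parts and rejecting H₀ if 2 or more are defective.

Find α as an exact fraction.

218150683/1289945088

α = P(reject H₀ | H₀ true) = P(S ≥ 2 | p = 1/12), S ~ Binomial(9, 1/12).
Computing the lower-tail complement: 1 − 1071794405/1289945088 = 218150683/1289945088.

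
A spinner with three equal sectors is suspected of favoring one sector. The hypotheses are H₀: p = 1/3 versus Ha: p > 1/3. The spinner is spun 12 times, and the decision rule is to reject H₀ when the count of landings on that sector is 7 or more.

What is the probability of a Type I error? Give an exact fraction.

The Type I error probability is α = P(K ≥ 7) computed under H₀, where K ~ Binomial(12, 1/3).
P(K ≥ 7) = Σ_{j=7}^{12} C(12,j)·(1/3)^j·(2/3)^{12-j} = 11771/177147.

11771/177147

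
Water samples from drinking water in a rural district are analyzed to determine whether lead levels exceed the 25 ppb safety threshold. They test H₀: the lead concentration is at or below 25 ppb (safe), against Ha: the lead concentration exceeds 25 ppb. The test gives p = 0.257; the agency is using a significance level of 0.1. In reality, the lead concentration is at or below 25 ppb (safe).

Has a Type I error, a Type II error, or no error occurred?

Since p = 0.257 ≥ α = 0.1, H₀ is not rejected.
H₀ is true (actually the lead concentration is at or below 25 ppb (safe)).
The decision matches the true state — no error.

No error (correct decision).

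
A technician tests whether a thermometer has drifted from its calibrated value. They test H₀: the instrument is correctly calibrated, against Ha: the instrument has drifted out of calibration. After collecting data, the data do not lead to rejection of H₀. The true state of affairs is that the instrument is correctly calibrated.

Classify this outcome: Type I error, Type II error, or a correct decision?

No error — this is a correct decision.

The test retained a true H₀ — the decision matches the true state.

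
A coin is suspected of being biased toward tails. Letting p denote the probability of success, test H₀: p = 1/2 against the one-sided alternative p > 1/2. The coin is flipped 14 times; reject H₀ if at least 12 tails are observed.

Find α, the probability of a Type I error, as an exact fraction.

53/8192

Under H₀, S ~ Binomial(14, 1/2), and α = P(S ≥ 12).
That's C(14,12) + C(14,13) + C(14,14) over 2^14, i.e. (91 + 14 + 1)/16384 = 106/16384 = 53/8192.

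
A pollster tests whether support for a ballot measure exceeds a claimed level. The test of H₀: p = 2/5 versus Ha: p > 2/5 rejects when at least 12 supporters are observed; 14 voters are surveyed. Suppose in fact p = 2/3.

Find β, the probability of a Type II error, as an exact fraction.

Under the alternative p = 2/3, S ~ Binomial(14, 2/3); β is the probability the test does not reject, P(S < 12).
Summing C(14,j)·(2/3)^j·(1/3)^{14-j} for j = 0..11 gives 1426387/1594323.

1426387/1594323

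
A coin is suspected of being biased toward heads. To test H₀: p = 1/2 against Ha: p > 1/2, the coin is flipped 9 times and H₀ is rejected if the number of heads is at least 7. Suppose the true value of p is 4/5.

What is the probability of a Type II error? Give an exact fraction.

511333/1953125

Under the alternative p = 4/5, K ~ Binomial(9, 4/5); β is the probability the test does not reject, P(K < 7).
Adding the binomial probabilities P(K=0)+…+P(K=6) at p = 4/5 gives 511333/1953125.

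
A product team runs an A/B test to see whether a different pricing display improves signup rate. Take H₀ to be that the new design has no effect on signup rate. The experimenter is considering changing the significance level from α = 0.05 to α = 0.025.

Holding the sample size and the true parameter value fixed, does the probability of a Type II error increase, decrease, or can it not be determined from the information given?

A smaller α moves the rejection region further into the tail. With the alternative true, more outcomes now fall outside the rejection region, so failing to reject becomes more likely.

It increases.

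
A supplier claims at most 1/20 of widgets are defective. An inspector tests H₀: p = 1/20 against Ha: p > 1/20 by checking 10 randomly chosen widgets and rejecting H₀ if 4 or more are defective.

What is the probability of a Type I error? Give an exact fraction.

2632954721/2560000000000

α = P(reject H₀ | H₀ true) = P(S ≥ 4 | p = 1/20), S ~ Binomial(10, 1/20).
Computing the lower-tail complement: 1 − 2557367045279/2560000000000 = 2632954721/2560000000000.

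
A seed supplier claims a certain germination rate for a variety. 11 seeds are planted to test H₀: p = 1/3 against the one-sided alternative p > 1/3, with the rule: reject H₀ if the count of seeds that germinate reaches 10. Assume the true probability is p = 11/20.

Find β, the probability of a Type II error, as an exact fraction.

20194688329389/20480000000000

Under the alternative p = 11/20, K ~ Binomial(11, 11/20); β is the probability the test does not reject, P(K < 10).
Equivalently, β = 1 − P(K ≥ 10) = 20194688329389/20480000000000.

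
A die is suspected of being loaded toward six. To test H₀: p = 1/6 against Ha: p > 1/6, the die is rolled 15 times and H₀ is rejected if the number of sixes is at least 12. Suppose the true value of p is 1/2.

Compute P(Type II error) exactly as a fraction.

503/512

A Type II error is failing to reject when Ha holds: with p = 1/2, β = P(Y ≤ 11).
Equivalently, β = 1 − P(Y ≥ 12) = 503/512.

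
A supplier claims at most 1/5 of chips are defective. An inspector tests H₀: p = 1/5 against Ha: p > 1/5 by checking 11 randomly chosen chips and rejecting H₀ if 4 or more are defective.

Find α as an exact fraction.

Under H₀, Y ~ Binomial(11, 1/5); the Type I error rate is P(Y ≥ 4).
Via the complement, α = 1 − Σ_{j=0}^{3} C(11,j)(1/5)^j(4/5)^{11-j} = 12589/78125.

12589/78125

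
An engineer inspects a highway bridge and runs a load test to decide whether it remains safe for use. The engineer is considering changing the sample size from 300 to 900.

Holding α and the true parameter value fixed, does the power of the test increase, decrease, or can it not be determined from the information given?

It increases.

More data shrinks sampling variability; the test statistic under Ha concentrates further from the null value, making rejection more likely.
Since power = 1 − β and β decreases, power increases.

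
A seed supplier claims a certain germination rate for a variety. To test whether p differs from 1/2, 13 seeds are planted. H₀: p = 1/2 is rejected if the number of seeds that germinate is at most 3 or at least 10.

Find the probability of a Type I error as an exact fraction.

The significance level is the null-hypothesis probability of the rejection region {≤3} ∪ {≥10}.
The two tails are symmetric, so α = 2·(1 + 13 + 78 + 286)/2^13 = 756/8192 = 189/2048.

189/2048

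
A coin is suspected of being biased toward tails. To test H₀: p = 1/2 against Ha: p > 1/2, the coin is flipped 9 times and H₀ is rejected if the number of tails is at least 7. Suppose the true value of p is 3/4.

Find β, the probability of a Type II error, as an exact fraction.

β = P(fail to reject H₀ | Ha true) = P(Y ≤ 6 | p = 3/4), Y ~ Binomial(9, 3/4).
Equivalently, β = 1 − P(Y ≥ 7) = 13085/32768.

13085/32768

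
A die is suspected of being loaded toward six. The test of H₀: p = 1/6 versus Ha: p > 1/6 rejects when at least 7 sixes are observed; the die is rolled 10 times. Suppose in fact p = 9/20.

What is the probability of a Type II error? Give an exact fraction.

A Type II error is failing to reject when Ha holds: with p = 9/20, β = P(X ≤ 6).
Adding the binomial probabilities P(X=0)+…+P(X=6) at p = 9/20 gives 2298892939321/2560000000000.

2298892939321/2560000000000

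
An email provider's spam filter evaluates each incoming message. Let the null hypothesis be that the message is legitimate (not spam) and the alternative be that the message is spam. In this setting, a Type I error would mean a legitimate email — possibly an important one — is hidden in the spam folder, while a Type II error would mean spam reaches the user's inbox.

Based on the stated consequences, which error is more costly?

Type I error

The Type I consequence (a legitimate email — possibly an important one — is hidden in the spam folder) is more severe than the Type II consequence (spam reaches the user's inbox).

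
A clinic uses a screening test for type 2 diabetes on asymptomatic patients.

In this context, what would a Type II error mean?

With the conventional null hypothesis that the patient does not have type 2 diabetes:
A Type II error is failing to reject H₀ when H₀ is false.
Here that means clearing the patient as negative when actually the patient has type 2 diabetes.

A Type II error would mean concluding that the patient does not have type 2 diabetes (or at least failing to establish that the patient has type 2 diabetes) when in fact the patient has type 2 diabetes.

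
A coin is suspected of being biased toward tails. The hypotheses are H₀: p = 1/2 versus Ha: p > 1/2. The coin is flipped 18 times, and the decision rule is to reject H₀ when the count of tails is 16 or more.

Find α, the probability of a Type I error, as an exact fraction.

43/65536

The Type I error probability is α = P(X ≥ 16) computed under H₀, where X ~ Binomial(18, 1/2).
That's C(18,16) + C(18,17) + C(18,18) over 2^18, i.e. (153 + 18 + 1)/262144 = 172/262144 = 43/65536.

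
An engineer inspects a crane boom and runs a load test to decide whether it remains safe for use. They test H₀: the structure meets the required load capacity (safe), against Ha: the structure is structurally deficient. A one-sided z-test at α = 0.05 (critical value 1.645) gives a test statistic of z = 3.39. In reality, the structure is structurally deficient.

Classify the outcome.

Since z = 3.39 > z* = 1.645, H₀ is rejected.
H₀ is false (actually the structure is structurally deficient).
The decision matches the true state — no error.

Neither — the decision is correct.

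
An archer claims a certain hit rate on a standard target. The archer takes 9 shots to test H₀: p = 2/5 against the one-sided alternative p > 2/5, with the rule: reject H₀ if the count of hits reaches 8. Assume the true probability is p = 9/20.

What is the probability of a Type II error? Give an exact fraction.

A Type II error is failing to reject when Ha holds: with p = 9/20, β = P(Y ≤ 7).
Adding the binomial probabilities P(Y=0)+…+P(Y=7) at p = 9/20 gives 126837738533/128000000000.

126837738533/128000000000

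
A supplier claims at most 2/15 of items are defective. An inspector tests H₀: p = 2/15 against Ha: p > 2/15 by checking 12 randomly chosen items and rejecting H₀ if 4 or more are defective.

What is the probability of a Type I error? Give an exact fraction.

558522837776/8649755859375

The significance level is the probability, assuming p = 2/15, of seeing 4 or more defectives in 12 draws.
Via the complement, α = 1 − Σ_{j=0}^{3} C(12,j)(2/15)^j(13/15)^{12-j} = 558522837776/8649755859375.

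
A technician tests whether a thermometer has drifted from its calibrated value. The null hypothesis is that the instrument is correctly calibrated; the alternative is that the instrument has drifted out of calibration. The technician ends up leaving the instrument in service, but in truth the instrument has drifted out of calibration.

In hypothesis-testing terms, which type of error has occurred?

Type II error

'Leaving the instrument in service' corresponds to failing to reject H₀.
H₀ was not rejected but H₀ is false — a Type II error (false negative).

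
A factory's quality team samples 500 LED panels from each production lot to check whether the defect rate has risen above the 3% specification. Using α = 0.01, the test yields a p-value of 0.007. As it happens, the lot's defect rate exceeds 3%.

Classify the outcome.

Neither — the decision is correct.

The conventional null hypothesis is that the lot's defect rate is 3% (within specification).
Since p = 0.007 < α = 0.01, H₀ is rejected.
H₀ is false (actually the lot's defect rate exceeds 3%).
The decision matches the true state — no error.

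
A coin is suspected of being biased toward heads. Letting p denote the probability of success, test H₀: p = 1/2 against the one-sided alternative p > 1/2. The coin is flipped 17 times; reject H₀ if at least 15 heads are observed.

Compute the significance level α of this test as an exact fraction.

77/65536

The Type I error probability is α = P(X ≥ 15) computed under H₀, where X ~ Binomial(17, 1/2).
That's C(17,15) + C(17,16) + C(17,17) over 2^17, i.e. (136 + 17 + 1)/131072 = 154/131072 = 77/65536.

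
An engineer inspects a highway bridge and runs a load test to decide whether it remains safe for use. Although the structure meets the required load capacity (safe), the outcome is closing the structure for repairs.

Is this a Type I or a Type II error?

The null hypothesis here is that the structure meets the required load capacity (safe).
'Closing the structure for repairs' corresponds to rejecting H₀.
H₀ was rejected but H₀ is true — a Type I error (false positive).

Type I error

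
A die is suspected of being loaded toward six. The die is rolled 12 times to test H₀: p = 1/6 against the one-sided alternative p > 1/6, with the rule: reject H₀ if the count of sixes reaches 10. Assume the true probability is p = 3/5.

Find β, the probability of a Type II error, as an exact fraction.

β = P(fail to reject H₀ | Ha true) = P(S ≤ 9 | p = 3/5), S ~ Binomial(12, 3/5).
Equivalently, β = 1 − P(S ≥ 10) = 44753744/48828125.

44753744/48828125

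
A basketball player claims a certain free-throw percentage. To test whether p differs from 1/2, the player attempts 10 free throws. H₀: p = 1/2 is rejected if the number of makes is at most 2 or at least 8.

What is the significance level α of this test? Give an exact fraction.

The significance level is the null-hypothesis probability of the rejection region {≤2} ∪ {≥8}.
By symmetry, α = 2·P(S ≤ 2) = 2·(1 + 10 + 45)/1024 = 112/1024 = 7/64.

7/64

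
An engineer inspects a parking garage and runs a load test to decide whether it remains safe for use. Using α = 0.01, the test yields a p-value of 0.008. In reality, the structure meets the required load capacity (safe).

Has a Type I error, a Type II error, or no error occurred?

Type I error

The conventional null hypothesis is that the structure meets the required load capacity (safe).
Since p = 0.008 < α = 0.01, H₀ is rejected.
H₀ is true (actually the structure meets the required load capacity (safe)).
Rejecting a true H₀ is a Type I error.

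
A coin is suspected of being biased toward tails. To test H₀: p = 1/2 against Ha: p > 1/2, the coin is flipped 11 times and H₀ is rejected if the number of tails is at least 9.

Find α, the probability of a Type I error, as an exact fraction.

67/2048

The Type I error probability is α = P(S ≥ 9) computed under H₀, where S ~ Binomial(11, 1/2).
That's C(11,9) + C(11,10) + C(11,11) over 2^11, i.e. (55 + 11 + 1)/2048 = 67/2048.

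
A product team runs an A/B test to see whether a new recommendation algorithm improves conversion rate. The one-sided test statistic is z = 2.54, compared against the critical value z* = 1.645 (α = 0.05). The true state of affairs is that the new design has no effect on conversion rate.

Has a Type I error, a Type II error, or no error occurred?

The conventional null hypothesis is that the new design has no effect on conversion rate.
Since z = 2.54 > z* = 1.645, H₀ is rejected.
H₀ is true (actually the new design has no effect on conversion rate).
Rejecting a true H₀ is a Type I error.

Type I error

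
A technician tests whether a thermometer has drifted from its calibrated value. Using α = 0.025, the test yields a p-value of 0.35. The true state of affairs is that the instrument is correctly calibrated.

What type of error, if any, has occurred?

No error — this is a correct decision.

The conventional null hypothesis is that the instrument is correctly calibrated.
Since p = 0.35 ≥ α = 0.025, H₀ is not rejected.
H₀ is true (actually the instrument is correctly calibrated).
The decision matches the true state — no error.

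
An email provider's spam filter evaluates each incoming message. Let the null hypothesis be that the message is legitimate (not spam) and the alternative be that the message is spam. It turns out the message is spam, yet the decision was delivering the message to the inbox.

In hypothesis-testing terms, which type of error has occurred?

'Delivering the message to the inbox' corresponds to failing to reject H₀.
H₀ was not rejected but H₀ is false — a Type II error (false negative).

Type II error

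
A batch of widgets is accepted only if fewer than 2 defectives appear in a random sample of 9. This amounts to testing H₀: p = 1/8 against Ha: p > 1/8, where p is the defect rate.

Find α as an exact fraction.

2623807/8388608

Under H₀, S ~ Binomial(9, 1/8); the Type I error rate is P(S ≥ 2).
Via the complement, α = 1 − Σ_{j=0}^{1} C(9,j)(1/8)^j(7/8)^{9-j} = 2623807/8388608.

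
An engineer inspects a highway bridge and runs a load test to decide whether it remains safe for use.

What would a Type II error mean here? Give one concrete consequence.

A Type II error would mean concluding that the structure meets the required load capacity (safe) (or at least failing to establish that the structure is structurally deficient) when in fact the structure is structurally deficient. Consequence: a deficient structure remains in service and may fail under load.

With the conventional null hypothesis that the structure meets the required load capacity (safe):
A Type II error is failing to reject H₀ when H₀ is false.
Here that means keeping the structure open when actually the structure is structurally deficient.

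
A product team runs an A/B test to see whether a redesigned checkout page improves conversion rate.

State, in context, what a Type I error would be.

A Type I error would mean concluding that the new design increases conversion rate when in fact the new design has no effect on conversion rate.

With the conventional null hypothesis that the new design has no effect on conversion rate:
A Type I error is rejecting H₀ when H₀ is true.
Here that means shipping the new feature to all users when actually the new design has no effect on conversion rate.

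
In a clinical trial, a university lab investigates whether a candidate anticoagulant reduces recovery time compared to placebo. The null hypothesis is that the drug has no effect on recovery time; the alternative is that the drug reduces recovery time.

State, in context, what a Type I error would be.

A Type I error would mean concluding that the drug reduces recovery time when in fact the drug has no effect on recovery time.

A Type I error is rejecting H₀ when H₀ is true.
Here that means concluding that the drug is effective when actually the drug has no effect on recovery time.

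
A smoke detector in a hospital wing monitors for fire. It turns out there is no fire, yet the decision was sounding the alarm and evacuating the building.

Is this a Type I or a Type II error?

Type I error

The null hypothesis here is that there is no fire.
'Sounding the alarm and evacuating the building' corresponds to rejecting H₀.
H₀ was rejected but H₀ is true — a Type I error (false positive).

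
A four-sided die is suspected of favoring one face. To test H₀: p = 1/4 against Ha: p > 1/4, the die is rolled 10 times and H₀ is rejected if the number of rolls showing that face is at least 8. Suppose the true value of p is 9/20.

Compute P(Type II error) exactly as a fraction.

2489876891491/2560000000000

A Type II error is failing to reject when Ha holds: with p = 9/20, β = P(K ≤ 7).
Adding the binomial probabilities P(K=0)+…+P(K=7) at p = 9/20 gives 2489876891491/2560000000000.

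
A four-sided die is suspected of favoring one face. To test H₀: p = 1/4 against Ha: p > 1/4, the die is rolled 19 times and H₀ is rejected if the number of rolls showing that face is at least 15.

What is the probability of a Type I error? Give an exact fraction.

The Type I error probability is α = P(K ≥ 15) computed under H₀, where K ~ Binomial(19, 1/4).
Summing C(19,j)(1/4)^j(3/4)^{19−j} for j = 15,…,19 gives 85429/68719476736.

85429/68719476736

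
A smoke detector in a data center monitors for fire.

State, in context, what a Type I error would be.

A Type I error would mean concluding that there is a fire when in fact there is no fire.

With the conventional null hypothesis that there is no fire:
A Type I error is rejecting H₀ when H₀ is true.
Here that means sounding the alarm and evacuating the building when actually there is no fire.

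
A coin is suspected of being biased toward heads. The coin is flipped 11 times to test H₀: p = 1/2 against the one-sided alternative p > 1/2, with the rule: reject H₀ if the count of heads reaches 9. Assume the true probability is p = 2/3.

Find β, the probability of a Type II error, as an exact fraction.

Under the alternative p = 2/3, K ~ Binomial(11, 2/3); β is the probability the test does not reject, P(K < 9).
Adding the binomial probabilities P(K=0)+…+P(K=8) at p = 2/3 gives 1675/2187.

1675/2187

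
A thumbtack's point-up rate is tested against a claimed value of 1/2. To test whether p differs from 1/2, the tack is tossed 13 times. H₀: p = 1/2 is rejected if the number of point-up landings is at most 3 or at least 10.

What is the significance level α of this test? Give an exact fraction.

The significance level is the null-hypothesis probability of the rejection region {≤3} ∪ {≥10}.
By symmetry, α = 2·P(K ≤ 3) = 2·(1 + 13 + 78 + 286)/8192 = 756/8192 = 189/2048.

189/2048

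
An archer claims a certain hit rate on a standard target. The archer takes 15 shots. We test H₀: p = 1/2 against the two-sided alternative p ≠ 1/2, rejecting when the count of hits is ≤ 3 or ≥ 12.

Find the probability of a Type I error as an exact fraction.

9/256

Under H₀, K ~ Binomial(15, 1/2); α is the probability of landing in either tail, P(K ≤ 3) + P(K ≥ 12).
By symmetry, α = 2·P(K ≤ 3) = 2·(1 + 15 + 105 + 455)/32768 = 1152/32768 = 9/256.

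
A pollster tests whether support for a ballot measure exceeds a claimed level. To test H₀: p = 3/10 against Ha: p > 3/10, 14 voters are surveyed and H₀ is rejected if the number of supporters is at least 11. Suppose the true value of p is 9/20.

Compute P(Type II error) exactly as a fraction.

809836111480091663/819200000000000000

Under the alternative p = 9/20, K ~ Binomial(14, 9/20); β is the probability the test does not reject, P(K < 11).
Summing C(14,j)·(9/20)^j·(11/20)^{14-j} for j = 0..10 gives 809836111480091663/819200000000000000.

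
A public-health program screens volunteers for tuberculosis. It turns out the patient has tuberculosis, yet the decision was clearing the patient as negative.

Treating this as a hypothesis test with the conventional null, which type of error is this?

Type II error

The null hypothesis here is that the patient does not have tuberculosis.
'Clearing the patient as negative' corresponds to failing to reject H₀.
H₀ was not rejected but H₀ is false — a Type II error (false negative).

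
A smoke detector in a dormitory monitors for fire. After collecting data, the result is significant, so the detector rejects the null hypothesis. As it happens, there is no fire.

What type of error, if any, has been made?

The conventional null hypothesis here is that there is no fire.
H₀ was rejected, but H₀ is actually true.
Rejecting a true null hypothesis is a Type I error (false positive).

Type I error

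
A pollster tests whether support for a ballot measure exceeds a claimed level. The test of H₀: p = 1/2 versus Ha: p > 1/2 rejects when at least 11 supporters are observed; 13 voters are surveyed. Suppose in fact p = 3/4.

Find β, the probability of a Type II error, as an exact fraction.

22394171/33554432

A Type II error is failing to reject when Ha holds: with p = 3/4, β = P(Y ≤ 10).
Summing C(13,j)·(3/4)^j·(1/4)^{13-j} for j = 0..10 gives 22394171/33554432.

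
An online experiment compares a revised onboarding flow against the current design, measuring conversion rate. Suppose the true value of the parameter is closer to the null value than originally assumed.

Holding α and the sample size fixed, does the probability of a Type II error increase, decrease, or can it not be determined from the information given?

When the true parameter is near the null value, the test has a harder time distinguishing Ha from H₀.

It increases.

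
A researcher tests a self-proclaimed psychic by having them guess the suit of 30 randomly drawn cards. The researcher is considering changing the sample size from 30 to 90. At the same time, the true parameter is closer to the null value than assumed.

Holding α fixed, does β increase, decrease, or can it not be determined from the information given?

The first change alone would make β decrease; the second alone would make β increase. Which effect dominates depends on the magnitudes, which are not given.

Cannot be determined from the information given.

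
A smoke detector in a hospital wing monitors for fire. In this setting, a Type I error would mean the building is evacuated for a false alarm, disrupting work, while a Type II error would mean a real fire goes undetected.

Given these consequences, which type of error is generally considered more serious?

The Type II consequence (a real fire goes undetected) is more severe than the Type I consequence (the building is evacuated for a false alarm, disrupting work).

Type II error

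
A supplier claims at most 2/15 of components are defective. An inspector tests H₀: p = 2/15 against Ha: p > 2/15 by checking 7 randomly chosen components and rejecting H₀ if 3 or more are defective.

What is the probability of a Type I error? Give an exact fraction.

623128/11390625

Under H₀, Y ~ Binomial(7, 2/15); the Type I error rate is P(Y ≥ 3).
Computing the lower-tail complement: 1 − 10767497/11390625 = 623128/11390625.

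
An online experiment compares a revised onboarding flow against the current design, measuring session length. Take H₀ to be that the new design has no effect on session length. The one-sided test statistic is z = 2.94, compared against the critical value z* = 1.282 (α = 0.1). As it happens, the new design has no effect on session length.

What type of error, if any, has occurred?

Since z = 2.94 > z* = 1.282, H₀ is rejected.
H₀ is true (actually the new design has no effect on session length).
Rejecting a true H₀ is a Type I error.

Type I error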